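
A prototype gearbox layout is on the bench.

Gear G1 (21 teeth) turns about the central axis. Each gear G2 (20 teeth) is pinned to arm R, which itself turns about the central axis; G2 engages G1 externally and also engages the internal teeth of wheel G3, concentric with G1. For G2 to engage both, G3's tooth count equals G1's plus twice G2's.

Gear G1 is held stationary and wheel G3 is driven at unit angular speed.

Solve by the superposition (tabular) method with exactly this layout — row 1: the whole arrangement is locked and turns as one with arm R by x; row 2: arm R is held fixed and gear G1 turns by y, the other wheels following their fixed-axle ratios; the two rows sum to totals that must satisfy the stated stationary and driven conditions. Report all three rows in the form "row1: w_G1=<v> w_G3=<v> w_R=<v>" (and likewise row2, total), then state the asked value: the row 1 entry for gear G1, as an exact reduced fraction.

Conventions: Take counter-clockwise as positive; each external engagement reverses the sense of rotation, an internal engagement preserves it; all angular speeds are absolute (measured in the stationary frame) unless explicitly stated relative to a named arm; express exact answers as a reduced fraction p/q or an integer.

row1: w_G1=61/82 w_G3=61/82 w_R=61/82
row2: w_G1=-61/82 w_G3=21/82 w_R=0
total: w_G1=0 w_G3=1 w_R=61/82
asked value: 61/82

class = planetary set [G3 = 21+2·20 = 61; Willis about the carrier]
row 1: whole set turns with the arm by x
row 2 (arm held, sun turns y): ω_ring = −(21/61)·y, ω_arm = 0
boundary: total ω_sun = x + y = 0 and total ω_ring = x − (21/61)·y = 1  ⇒  y = -61/82, x = 61/82
row 2 ring = −(21/61)·(-61/82) = 21/82
totals (row 1 + row 2): sun 61/82 + (-61/82) = 0, ring 61/82 + 21/82 = 1, arm 61/82 + 0 = 61/82
asked cell (row1, sun) = 61/82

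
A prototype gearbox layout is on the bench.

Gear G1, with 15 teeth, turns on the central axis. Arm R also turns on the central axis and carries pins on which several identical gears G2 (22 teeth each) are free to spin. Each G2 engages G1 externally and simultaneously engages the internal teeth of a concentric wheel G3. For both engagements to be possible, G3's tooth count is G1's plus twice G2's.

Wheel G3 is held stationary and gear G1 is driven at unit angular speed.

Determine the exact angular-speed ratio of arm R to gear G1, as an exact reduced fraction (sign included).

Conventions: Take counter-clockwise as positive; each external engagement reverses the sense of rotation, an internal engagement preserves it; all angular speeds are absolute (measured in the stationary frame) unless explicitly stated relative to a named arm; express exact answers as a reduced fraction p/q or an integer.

15/74

recognized (axles ride arm R): planetary set, 15/22/59 teeth
ring teeth: 15 + 2·22 = 59
15(ω_sun−ω_arm) = −59(ω_ring−ω_arm),  ω_ring = 0, ω_sun = 1
15(1−ω_arm) = −59(0−ω_arm)  ⇒  74·ω_arm = 15  ⇒  ω_arm = 15/74
ω_out/ω_in = 15/74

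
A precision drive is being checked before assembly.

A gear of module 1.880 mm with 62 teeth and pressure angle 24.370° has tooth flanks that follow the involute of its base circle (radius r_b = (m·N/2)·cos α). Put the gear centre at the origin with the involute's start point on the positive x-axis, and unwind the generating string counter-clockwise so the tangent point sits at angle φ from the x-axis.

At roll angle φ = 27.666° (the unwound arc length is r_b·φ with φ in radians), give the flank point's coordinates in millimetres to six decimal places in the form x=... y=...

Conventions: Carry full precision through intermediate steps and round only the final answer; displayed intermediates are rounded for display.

x=58.919965 y=1.946168

class = single-mesh tooth geometry [base-circle involute, m = 1.880, 62T]
pitch radius r_p = m·N/2 = 1.880·62/2 = 58.280000
base radius r_b = r_p·cos α = 58.280000·cos 24.370° = 53.087242
roll angle φ = 27.666° = 0.48286279 rad
x = r_b·(cos φ + φ·sin φ) = 58.919965
y = r_b·(sin φ − φ·cos φ) = 1.946168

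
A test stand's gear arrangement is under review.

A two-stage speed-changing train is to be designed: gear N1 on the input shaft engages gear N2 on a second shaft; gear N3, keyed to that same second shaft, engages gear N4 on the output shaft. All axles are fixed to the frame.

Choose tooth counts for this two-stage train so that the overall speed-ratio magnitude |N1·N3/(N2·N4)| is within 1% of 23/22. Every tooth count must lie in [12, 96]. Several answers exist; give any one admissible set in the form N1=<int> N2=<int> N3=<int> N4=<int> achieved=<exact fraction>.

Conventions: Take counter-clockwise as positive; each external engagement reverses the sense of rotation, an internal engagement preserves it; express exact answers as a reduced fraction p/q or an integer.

N1=12 N2=22 N3=23 N4=12 achieved=23/22

class = fixed-axis compound train [2-stage, 23/22 wanted]
target = 23/22 in lowest terms: an exact hit needs N1·N3 = k·23 and N2·N4 = k·22 for one integer k, every count in [12, 96]; additionally prefer no 1:1 stage (N1 ≠ N2, N3 ≠ N4)
k = 1…11: no 1:1-free in-range split of k·23 and k·22 into factor pairs; take k = 12
k = 12: N1·N3 = 276 = 12·23, N2·N4 = 264 = 22·12
achieved = 12·23/(22·12) = 23/22; |achieved − target| = 0 ≤ 23/2200 ✓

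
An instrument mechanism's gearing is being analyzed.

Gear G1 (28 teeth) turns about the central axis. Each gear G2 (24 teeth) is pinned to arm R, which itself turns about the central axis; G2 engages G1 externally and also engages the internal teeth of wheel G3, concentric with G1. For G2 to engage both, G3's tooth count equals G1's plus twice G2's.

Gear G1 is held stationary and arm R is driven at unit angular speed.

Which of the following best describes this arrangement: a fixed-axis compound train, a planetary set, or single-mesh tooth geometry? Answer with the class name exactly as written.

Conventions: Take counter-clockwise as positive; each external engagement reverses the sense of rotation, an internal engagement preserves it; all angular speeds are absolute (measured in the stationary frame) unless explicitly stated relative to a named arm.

planetary set

recognized (axles ride arm R): planetary set, 28/24/76 teeth
classification: planetary set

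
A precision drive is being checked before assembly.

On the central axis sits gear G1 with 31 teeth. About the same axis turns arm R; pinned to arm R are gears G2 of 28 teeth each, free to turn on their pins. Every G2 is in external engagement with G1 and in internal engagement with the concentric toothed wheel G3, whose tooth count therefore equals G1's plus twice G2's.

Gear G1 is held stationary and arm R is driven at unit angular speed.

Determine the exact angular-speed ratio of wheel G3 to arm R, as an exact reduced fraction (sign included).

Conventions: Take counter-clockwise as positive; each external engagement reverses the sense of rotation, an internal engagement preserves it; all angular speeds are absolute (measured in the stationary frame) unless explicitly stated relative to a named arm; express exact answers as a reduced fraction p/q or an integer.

118/87

class = planetary set [G3 = 31+2·28 = 87; Willis about the carrier]
ring teeth: 31 + 2·28 = 87
31(ω_sun−ω_arm) = −87(ω_ring−ω_arm),  ω_sun = 0, ω_arm = 1
ω_ring = 1 − (31/87)(0−1) = 118/87
ω_out/ω_in = 118/87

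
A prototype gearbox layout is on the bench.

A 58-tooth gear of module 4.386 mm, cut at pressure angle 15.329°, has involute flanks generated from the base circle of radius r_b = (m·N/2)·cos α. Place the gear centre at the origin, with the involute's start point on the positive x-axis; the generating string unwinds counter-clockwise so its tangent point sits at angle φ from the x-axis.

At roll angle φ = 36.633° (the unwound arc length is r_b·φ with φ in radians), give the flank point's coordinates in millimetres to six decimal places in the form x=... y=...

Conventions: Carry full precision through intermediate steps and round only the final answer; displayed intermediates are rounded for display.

x=145.237012 y=10.256622

recognized (one wheel, involute flank): single-mesh tooth geometry, m = 4.386, N = 58
pitch radius r_p = m·N/2 = 4.386·58/2 = 127.194000
base radius r_b = r_p·cos α = 127.194000·cos 15.329° = 122.668913
roll angle φ = 36.633° = 0.63936646 rad
x = r_b·(cos φ + φ·sin φ) = 145.237012
y = r_b·(sin φ − φ·cos φ) = 10.256622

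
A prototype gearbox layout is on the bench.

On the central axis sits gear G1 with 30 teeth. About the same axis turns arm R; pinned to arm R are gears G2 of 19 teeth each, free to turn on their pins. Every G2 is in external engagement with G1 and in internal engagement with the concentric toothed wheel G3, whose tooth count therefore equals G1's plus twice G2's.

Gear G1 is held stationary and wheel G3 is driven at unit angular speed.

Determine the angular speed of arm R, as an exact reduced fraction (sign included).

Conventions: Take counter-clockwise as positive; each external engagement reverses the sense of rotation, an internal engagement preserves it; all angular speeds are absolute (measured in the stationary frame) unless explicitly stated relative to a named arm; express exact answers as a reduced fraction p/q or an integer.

recognized (axles ride arm R): planetary set, 30/19/68 teeth
ring teeth: 30 + 2·19 = 68
30(ω_sun−ω_arm) = −68(ω_ring−ω_arm),  ω_sun = 0, ω_ring = 1
30(0−ω_arm) = −68(1−ω_arm)  ⇒  98·ω_arm = 68  ⇒  ω_arm = 34/49
exact speed ratio = 34/49

34/49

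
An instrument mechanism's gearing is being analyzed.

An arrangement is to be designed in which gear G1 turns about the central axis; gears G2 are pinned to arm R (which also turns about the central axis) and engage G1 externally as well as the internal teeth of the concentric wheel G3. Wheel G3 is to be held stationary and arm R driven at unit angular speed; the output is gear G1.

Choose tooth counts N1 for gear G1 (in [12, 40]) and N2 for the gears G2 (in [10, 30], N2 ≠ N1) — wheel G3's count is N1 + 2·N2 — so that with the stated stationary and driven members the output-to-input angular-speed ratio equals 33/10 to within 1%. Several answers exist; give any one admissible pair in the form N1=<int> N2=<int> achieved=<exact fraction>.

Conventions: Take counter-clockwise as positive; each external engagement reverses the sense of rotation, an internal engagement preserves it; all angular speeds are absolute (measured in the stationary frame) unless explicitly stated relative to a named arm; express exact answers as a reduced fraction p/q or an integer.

N1=20 N2=13 achieved=33/10

design class (target 33/10): planetary set
Willis with ω_ring = 0: ω_sun/ω_arm = (N1+N3)/N1; set equal to 33/10  ⇒  N3/N1 = 33/10 − 1 = 23/10
N3 = N1 + 2·N2  ⇒  N2/N1 = (N3/N1 − 1)/2 = (23/10 − 1)/2 = 13/20
smallest multiple with N1 ≥ 12 and N2 ≥ 10: k = 1  ⇒  N1 = 1·20 = 20, N2 = 1·13 = 13 (N1 ≤ 40, N2 ≤ 30, N2 ≠ N1 ✓), N3 = 20 + 2·13 = 46
check: (N1+N3)/N1 with N1 = 20, N3 = 46 gives 33/10; |achieved − target| = 0 ≤ 33/1000 ✓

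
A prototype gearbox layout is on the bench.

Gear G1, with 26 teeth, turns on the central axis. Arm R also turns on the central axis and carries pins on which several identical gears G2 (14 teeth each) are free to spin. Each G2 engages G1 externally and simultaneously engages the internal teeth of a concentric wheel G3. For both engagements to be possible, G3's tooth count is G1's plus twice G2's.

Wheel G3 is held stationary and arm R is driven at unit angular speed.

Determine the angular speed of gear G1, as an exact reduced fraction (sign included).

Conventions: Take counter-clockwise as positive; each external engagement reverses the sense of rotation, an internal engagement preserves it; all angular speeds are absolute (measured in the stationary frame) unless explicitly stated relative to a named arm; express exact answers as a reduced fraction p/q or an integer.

topology: planetary set — G1 26T / G2 14T / G3 54T, arm = carrier (Willis)
ring teeth: 26 + 2·14 = 54
26(ω_sun−ω_arm) = −54(ω_ring−ω_arm),  ω_ring = 0, ω_arm = 1
ω_sun = 1 − (54/26)(0−1) = 40/13
exact speed ratio = 40/13

40/13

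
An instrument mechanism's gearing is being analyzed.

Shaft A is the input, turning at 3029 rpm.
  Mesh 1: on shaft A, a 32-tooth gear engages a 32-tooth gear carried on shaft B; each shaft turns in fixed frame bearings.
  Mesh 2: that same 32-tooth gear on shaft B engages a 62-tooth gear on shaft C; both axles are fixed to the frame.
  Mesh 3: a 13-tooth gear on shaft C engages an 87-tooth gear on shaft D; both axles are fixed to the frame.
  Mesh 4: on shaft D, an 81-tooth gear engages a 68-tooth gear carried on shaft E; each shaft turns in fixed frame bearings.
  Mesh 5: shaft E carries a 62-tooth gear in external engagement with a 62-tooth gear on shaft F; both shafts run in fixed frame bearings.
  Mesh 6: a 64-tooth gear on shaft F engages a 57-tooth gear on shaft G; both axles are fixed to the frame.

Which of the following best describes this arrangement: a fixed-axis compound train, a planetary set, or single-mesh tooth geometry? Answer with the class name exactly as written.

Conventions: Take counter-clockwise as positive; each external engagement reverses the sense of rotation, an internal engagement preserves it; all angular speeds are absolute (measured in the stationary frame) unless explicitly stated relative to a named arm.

class = fixed-axis compound train [6 meshes; 6 ratios multiply, 6 sense flips]
classification: fixed-axis compound train

fixed-axis compound train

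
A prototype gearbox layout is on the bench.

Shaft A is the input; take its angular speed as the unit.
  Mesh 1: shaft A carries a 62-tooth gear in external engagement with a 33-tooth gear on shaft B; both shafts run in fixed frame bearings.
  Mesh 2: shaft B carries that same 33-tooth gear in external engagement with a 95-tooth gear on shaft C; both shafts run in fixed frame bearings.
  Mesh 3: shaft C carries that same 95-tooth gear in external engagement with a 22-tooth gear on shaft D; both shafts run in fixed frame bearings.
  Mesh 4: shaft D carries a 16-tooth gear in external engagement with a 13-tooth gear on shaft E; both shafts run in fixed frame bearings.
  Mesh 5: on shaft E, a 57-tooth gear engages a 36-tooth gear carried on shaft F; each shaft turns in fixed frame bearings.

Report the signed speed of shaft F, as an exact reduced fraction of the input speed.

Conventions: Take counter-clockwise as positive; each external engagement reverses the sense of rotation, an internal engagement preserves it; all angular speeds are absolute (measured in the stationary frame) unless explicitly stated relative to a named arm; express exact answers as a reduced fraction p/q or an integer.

5-mesh fixed-axis compound train (all bearings frame-fixed)
mesh 1 [62T→33T]: |ω|/ω_in = 1×62/33 = 62/33, sense flips to −
mesh 2 [33T→95T]: |ω|/ω_in = (62/33)×33/95 = 62/95, sense flips to +
mesh 3 [95T→22T]: |ω|/ω_in = (62/95)×95/22 = 31/11, sense flips to −
mesh 4 [16T→13T]: |ω|/ω_in = (31/11)×16/13 = 496/143, sense flips to +
mesh 5 [57T→36T]: |ω|/ω_in = (496/143)×57/36 = 2356/429, sense flips to −
signed output speed (× input speed) = -2356/429

-2356/429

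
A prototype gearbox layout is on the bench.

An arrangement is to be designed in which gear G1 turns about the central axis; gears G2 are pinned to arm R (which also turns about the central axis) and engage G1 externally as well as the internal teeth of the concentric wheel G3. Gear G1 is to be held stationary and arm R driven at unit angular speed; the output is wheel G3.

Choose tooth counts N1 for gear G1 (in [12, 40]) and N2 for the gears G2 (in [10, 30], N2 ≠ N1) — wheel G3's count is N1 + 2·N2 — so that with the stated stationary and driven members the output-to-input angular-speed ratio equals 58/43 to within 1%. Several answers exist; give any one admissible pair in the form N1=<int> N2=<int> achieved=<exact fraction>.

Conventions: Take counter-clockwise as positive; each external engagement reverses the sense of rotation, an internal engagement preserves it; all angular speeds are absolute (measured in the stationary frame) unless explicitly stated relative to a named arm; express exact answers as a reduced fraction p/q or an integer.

N1=15 N2=14 achieved=58/43

planetary set to be sized for 58/43 (Willis relation)
Willis with ω_sun = 0: ω_ring/ω_arm = (N1+N3)/N3; set equal to 58/43  ⇒  N3/N1 = 1/(58/43 − 1) = 43/15
N3 = N1 + 2·N2  ⇒  N2/N1 = (N3/N1 − 1)/2 = (43/15 − 1)/2 = 14/15
smallest multiple with N1 ≥ 12 and N2 ≥ 10: k = 1  ⇒  N1 = 1·15 = 15, N2 = 1·14 = 14 (N1 ≤ 40, N2 ≤ 30, N2 ≠ N1 ✓), N3 = 15 + 2·14 = 43
check: (N1+N3)/N3 with N1 = 15, N3 = 43 gives 58/43; |achieved − target| = 0 ≤ 29/2150 ✓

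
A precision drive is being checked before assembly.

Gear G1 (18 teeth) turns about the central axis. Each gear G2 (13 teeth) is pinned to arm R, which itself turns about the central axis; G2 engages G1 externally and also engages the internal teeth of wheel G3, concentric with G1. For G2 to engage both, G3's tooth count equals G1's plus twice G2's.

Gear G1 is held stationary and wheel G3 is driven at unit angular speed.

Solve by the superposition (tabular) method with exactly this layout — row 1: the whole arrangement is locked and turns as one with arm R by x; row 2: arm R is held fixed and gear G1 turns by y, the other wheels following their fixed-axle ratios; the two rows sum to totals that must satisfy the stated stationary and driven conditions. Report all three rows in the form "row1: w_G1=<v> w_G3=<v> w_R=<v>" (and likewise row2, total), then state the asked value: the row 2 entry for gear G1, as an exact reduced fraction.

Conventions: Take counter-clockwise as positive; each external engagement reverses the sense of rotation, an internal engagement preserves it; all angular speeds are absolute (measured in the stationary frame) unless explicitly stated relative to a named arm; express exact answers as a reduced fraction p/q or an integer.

topology: planetary set — G1 18T / G2 13T / G3 44T, arm = carrier (Willis)
row 1 — lock + rotate with arm: ω_sun = ω_ring = ω_arm = x
row 2 — arm fixed, fixed-axis ratios: sun y, ring −(18/44)·y, arm 0
boundary: total ω_sun = x + y = 0 and total ω_ring = x − (18/44)·y = 1  ⇒  y = -22/31, x = 22/31
row 2 ring = −(18/44)·(-22/31) = 9/31
totals (row 1 + row 2): sun 22/31 + (-22/31) = 0, ring 22/31 + 9/31 = 1, arm 22/31 + 0 = 22/31
asked cell (row2, sun) = -22/31

row1: w_G1=22/31 w_G3=22/31 w_R=22/31
row2: w_G1=-22/31 w_G3=9/31 w_R=0
total: w_G1=0 w_G3=1 w_R=22/31
asked value: -22/31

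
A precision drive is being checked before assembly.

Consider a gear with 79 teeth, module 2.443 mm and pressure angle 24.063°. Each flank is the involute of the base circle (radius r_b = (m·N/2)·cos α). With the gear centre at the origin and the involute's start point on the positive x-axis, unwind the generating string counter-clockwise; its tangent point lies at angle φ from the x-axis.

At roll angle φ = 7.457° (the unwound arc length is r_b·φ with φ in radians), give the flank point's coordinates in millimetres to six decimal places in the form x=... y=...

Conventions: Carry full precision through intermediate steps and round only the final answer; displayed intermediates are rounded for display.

x=88.855660 y=0.064641

class = single-mesh tooth geometry [base-circle involute, m = 2.443, 79T]
pitch radius r_p = m·N/2 = 2.443·79/2 = 96.498500
base radius r_b = r_p·cos α = 96.498500·cos 24.063° = 88.112556
roll angle φ = 7.457° = 0.13014920 rad
x = r_b·(cos φ + φ·sin φ) = 88.855660
y = r_b·(sin φ − φ·cos φ) = 0.064641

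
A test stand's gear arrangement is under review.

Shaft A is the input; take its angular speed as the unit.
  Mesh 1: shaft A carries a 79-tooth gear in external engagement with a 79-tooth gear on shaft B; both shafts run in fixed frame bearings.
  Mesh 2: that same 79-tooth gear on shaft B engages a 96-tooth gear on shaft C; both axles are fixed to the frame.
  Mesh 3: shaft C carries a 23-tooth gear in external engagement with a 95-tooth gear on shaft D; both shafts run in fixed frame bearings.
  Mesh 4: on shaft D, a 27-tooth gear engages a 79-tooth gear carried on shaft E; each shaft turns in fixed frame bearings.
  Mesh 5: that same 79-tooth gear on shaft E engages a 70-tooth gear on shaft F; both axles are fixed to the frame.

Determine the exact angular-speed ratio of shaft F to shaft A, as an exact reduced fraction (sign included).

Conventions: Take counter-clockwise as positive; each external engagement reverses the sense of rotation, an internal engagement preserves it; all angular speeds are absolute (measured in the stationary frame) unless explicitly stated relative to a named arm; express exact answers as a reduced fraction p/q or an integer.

class = fixed-axis compound train [5 meshes; 5 ratios multiply, 5 sense flips]
mesh 1 [79T→79T]: running ratio 1, sense −
mesh 2 [79T→96T]: running ratio 79/96, sense +
mesh 3 [23T→95T]: running ratio 1817/9120, sense −
mesh 4 [27T→79T]: running ratio 207/3040, sense +
mesh 5 [79T→70T]: running ratio 16353/212800, sense −
ω_out/ω_in = -16353/212800

-16353/212800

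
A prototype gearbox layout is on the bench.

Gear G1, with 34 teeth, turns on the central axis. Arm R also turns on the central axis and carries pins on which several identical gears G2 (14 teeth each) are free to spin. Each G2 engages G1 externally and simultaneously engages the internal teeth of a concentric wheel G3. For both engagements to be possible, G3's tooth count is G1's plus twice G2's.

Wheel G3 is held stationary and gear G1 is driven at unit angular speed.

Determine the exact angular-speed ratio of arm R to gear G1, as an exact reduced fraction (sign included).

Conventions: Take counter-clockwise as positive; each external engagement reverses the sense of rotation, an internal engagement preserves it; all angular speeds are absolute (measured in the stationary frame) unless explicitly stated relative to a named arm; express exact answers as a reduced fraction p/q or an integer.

topology: planetary set — G1 34T / G2 14T / G3 62T, arm = carrier (Willis)
ring teeth: 34 + 2·14 = 62
34(ω_sun−ω_arm) = −62(ω_ring−ω_arm),  ω_ring = 0, ω_sun = 1
34(1−ω_arm) = −62(0−ω_arm)  ⇒  96·ω_arm = 34  ⇒  ω_arm = 17/48
ω_out/ω_in = 17/48

17/48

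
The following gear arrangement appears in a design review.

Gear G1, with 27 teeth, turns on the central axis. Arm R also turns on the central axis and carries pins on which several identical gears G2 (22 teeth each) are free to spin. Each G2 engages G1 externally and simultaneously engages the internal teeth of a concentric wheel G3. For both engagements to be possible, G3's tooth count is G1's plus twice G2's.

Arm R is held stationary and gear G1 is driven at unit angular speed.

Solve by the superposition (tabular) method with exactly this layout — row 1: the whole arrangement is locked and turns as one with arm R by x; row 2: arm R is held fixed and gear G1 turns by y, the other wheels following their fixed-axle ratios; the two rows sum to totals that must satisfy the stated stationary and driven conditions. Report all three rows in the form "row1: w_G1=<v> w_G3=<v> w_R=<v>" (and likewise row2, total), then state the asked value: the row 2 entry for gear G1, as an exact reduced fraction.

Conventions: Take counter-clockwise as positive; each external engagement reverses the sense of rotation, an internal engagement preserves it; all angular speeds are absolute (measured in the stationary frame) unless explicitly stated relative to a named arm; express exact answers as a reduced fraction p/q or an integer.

recognized (axles ride arm R): planetary set, 27/22/71 teeth
superposition row 1 [locked train]: every member turns x
superposition row 2 [arm held]: sun y, ring −(27/71)·y, arm 0
boundary: total ω_arm = x = 0 and total ω_sun = x + y = 1  ⇒  y = 1, x = 0
row 2 ring = −(27/71)·1 = -27/71
totals (row 1 + row 2): sun 0 + 1 = 1, ring 0 + (-27/71) = -27/71, arm 0 + 0 = 0
asked cell (row2, sun) = 1

row1: w_G1=0 w_G3=0 w_R=0
row2: w_G1=1 w_G3=-27/71 w_R=0
total: w_G1=1 w_G3=-27/71 w_R=0
asked value: 1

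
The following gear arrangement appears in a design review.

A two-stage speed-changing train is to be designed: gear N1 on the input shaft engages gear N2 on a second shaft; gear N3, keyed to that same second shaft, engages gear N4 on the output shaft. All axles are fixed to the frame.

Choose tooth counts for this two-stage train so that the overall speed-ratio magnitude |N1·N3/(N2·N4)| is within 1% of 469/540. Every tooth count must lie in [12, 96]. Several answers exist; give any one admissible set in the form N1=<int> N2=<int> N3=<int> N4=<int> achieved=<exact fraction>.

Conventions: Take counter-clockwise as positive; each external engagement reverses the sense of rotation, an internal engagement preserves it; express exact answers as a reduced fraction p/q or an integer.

design class (target 469/540): fixed-axis compound train
target = 469/540 in lowest terms: an exact hit needs N1·N3 = k·469 and N2·N4 = k·540 for one integer k, every count in [12, 96]; additionally prefer no 1:1 stage (N1 ≠ N2, N3 ≠ N4)
k = 1: no 1:1-free in-range split of k·469 and k·540 into factor pairs; take k = 2
k = 2: N1·N3 = 938 = 14·67, N2·N4 = 1080 = 12·90
achieved = 14·67/(12·90) = 469/540; |achieved − target| = 0 ≤ 469/54000 ✓

N1=14 N2=12 N3=67 N4=90 achieved=469/540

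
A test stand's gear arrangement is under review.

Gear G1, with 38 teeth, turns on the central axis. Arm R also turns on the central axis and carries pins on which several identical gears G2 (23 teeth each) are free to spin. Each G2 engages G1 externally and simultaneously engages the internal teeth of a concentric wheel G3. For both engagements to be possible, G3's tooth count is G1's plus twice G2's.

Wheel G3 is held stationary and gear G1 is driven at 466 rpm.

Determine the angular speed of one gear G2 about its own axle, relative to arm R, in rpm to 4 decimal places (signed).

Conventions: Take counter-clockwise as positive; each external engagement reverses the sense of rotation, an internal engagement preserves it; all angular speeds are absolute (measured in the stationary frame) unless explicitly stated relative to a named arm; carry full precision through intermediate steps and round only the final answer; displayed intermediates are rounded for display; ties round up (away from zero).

recognized (axles ride arm R): planetary set, 38/23/84 teeth
normalise by the input: solve with ω_sun = 1, then scale by 466 rpm
ring teeth: 38 + 2·23 = 84
38(ω_sun−ω_arm) = −84(ω_ring−ω_arm),  ω_ring = 0, ω_sun = 1
38(1−ω_arm) = −84(0−ω_arm)  ⇒  122·ω_arm = 38  ⇒  ω_arm = 19/61
sun–planet mesh: 38·(1−19/61) = −23·(ω_p−ω_arm)  ⇒  ω_p−ω_arm = -1596/1403
scale: ω_p−ω_arm = -1596/1403 × 466 rpm = -530.1041 rpm

-530.1041 rpm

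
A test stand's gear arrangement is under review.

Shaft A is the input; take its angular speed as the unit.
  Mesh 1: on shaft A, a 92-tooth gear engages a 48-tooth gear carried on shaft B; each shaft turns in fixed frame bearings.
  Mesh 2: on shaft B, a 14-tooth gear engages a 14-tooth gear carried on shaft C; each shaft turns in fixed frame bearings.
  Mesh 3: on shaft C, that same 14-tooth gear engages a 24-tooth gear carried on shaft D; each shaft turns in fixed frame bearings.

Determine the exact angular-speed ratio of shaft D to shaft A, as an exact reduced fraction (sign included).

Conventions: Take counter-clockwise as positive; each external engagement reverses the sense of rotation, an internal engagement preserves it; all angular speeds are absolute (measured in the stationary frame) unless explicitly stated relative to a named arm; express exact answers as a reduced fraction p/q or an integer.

class = fixed-axis compound train [3 meshes; 3 ratios multiply, 3 sense flips]
mesh 1 [92T→48T]: running ratio 23/12, sense −
mesh 2 [14T→14T]: running ratio 23/12, sense +
mesh 3 [14T→24T]: running ratio 161/144, sense −
ω_out/ω_in = -161/144

-161/144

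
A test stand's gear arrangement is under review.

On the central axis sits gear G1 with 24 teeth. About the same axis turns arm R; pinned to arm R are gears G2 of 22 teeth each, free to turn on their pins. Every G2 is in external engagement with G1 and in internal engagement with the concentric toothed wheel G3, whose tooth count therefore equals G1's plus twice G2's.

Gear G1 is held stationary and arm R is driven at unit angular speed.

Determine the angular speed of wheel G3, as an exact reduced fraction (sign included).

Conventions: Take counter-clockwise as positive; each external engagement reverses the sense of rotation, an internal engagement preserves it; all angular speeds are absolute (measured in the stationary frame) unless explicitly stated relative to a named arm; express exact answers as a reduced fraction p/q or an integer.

23/17

recognized (axles ride arm R): planetary set, 24/22/68 teeth
ring teeth: 24 + 2·22 = 68
24(ω_sun−ω_arm) = −68(ω_ring−ω_arm),  ω_sun = 0, ω_arm = 1
ω_ring = 1 − (24/68)(0−1) = 23/17
exact speed ratio = 23/17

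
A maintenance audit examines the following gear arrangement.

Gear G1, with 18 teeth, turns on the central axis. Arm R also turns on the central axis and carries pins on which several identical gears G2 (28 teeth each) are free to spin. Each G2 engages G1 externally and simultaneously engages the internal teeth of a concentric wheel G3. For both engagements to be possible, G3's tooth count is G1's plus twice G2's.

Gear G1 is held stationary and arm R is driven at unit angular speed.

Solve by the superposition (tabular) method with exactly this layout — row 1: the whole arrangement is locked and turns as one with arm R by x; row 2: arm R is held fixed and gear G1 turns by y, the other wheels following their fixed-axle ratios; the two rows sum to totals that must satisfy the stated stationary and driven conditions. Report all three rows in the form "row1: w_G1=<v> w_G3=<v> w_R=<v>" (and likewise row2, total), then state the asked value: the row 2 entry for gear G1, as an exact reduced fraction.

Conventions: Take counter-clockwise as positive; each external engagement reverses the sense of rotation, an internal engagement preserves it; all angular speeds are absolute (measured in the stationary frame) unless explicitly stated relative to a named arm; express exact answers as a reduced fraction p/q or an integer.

row1: w_G1=1 w_G3=1 w_R=1
row2: w_G1=-1 w_G3=9/37 w_R=0
total: w_G1=0 w_G3=46/37 w_R=1
asked value: -1

recognized (axles ride arm R): planetary set, 18/28/74 teeth
superposition row 1 [locked train]: every member turns x
row 2 — arm fixed, fixed-axis ratios: sun y, ring −(18/74)·y, arm 0
boundary: total ω_sun = x + y = 0 and total ω_arm = x = 1  ⇒  y = -1, x = 1
row 2 ring = −(18/74)·(-1) = 9/37
totals (row 1 + row 2): sun 1 + (-1) = 0, ring 1 + 9/37 = 46/37, arm 1 + 0 = 1
asked cell (row2, sun) = -1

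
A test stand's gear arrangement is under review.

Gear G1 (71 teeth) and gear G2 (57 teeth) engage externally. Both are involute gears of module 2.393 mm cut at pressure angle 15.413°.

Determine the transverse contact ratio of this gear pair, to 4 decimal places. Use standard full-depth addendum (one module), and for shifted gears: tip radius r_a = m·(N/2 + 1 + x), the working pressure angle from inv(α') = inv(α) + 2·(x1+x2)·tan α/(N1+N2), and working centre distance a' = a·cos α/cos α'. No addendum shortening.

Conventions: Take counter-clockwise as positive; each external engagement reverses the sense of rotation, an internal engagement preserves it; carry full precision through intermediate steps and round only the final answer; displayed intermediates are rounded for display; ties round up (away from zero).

2.1201

single-mesh involute tooth geometry (71T engaging 57T at module 2.393)
base radii: r_b1 = 81.896230, r_b2 = 65.747678
tip radii: r_a1 = 87.344500, r_a2 = 70.593500
no profile shift: α' = α, a' = a
action lengths: √(r_a1²−r_b1²) = 30.365592, √(r_a2²−r_b2²) = 25.703796
base pitch p_b = π·m·cos α = 7.247453
CR = (30.365592 + 25.703796 − 153.152000·sin 15.41300°)/7.247453 = 2.120115
contact ratio ≈ 2.1201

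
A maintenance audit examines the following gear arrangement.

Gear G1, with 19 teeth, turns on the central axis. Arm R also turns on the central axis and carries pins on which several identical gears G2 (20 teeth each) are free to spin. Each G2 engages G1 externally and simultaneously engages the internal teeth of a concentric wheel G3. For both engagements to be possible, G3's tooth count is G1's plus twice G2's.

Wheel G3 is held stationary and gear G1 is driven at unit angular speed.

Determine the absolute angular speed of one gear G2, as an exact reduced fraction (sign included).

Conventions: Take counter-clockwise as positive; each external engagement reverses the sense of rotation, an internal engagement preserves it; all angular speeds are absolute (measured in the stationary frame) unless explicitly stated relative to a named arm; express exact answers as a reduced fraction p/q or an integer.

planetary set (19T centre, 20T on arm, 59T internal) — Willis relation
ring teeth: 19 + 2·20 = 59
19(ω_sun−ω_arm) = −59(ω_ring−ω_arm),  ω_ring = 0, ω_sun = 1
19(1−ω_arm) = −59(0−ω_arm)  ⇒  78·ω_arm = 19  ⇒  ω_arm = 19/78
sun–planet mesh: 19·(1−19/78) = −20·(ω_p−ω_arm)  ⇒  ω_p−ω_arm = -1121/1560
ω_p = 19/78 − 1121/1560 = -19/40
exact speed ratio = -19/40

-19/40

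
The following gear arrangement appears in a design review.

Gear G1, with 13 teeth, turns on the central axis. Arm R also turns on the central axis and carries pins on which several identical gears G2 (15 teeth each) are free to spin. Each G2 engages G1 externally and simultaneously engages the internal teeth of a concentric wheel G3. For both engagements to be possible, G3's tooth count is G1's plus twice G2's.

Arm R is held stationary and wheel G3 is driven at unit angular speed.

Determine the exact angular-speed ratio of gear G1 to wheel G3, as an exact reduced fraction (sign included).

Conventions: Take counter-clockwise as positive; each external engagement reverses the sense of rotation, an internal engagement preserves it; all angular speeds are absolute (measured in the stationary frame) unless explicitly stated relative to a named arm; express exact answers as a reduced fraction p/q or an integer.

-43/13

topology: planetary set — G1 13T / G2 15T / G3 43T, arm = carrier (Willis)
ring teeth: 13 + 2·15 = 43
13(ω_sun−ω_arm) = −43(ω_ring−ω_arm),  ω_arm = 0, ω_ring = 1
ω_sun = 0 − (43/13)(1−0) = -43/13
ω_out/ω_in = -43/13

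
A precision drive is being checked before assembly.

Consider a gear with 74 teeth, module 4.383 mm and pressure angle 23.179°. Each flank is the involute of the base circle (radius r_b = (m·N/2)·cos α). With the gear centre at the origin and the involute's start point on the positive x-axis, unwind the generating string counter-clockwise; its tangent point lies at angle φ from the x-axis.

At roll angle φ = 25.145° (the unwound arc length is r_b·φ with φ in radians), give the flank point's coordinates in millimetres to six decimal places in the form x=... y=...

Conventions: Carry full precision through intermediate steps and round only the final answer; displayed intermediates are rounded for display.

single-mesh involute tooth geometry (74T wheel at module 4.383)
pitch radius r_p = m·N/2 = 4.383·74/2 = 162.171000
base radius r_b = r_p·cos α = 162.171000·cos 23.179° = 149.080503
roll angle φ = 25.145° = 0.43886304 rad
x = r_b·(cos φ + φ·sin φ) = 162.753105
y = r_b·(sin φ − φ·cos φ) = 4.120016

x=162.753105 y=4.120016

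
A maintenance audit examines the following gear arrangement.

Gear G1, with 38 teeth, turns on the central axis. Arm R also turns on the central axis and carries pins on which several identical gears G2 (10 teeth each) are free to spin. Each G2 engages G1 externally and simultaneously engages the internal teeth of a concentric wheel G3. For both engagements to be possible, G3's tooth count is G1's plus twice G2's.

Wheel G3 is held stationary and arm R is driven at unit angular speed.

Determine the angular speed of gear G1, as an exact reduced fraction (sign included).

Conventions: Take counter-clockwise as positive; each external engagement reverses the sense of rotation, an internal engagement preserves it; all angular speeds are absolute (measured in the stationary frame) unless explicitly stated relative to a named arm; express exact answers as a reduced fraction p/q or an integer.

48/19

topology: planetary set — G1 38T / G2 10T / G3 58T, arm = carrier (Willis)
ring teeth: 38 + 2·10 = 58
38(ω_sun−ω_arm) = −58(ω_ring−ω_arm),  ω_ring = 0, ω_arm = 1
ω_sun = 1 − (58/38)(0−1) = 48/19
exact speed ratio = 48/19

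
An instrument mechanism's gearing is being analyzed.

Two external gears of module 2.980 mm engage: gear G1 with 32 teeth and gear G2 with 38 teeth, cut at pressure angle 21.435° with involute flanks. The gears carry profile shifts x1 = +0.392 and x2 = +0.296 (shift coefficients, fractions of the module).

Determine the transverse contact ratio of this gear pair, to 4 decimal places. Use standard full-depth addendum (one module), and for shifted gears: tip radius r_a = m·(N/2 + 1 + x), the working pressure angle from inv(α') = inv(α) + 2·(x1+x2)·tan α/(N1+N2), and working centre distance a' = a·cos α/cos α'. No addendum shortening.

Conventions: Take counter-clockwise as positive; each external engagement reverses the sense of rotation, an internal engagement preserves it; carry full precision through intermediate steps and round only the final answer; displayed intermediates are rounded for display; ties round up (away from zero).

1.5257

class = single-mesh tooth geometry [involute pair 32T × 38T, m = 2.980]
base radii: r_b1 = 44.382106, r_b2 = 52.703750
tip radii: r_a1 = 51.828160, r_a2 = 60.482080
inv(α') = inv(21.435°) + 2·(+0.392+0.296)·tan α/(32+38) = 0.02620665  ⇒  α' = 23.95858°
a' = a·cos α / cos α' = 104.3000·cos 21.435°/cos 23.95858° = 106.239535
action lengths: √(r_a1²−r_b1²) = 26.765404, √(r_a2²−r_b2²) = 29.671479
base pitch p_b = π·m·cos α = 8.714406
CR = (26.765404 + 29.671479 − 106.239535·sin 23.95858°)/8.714406 = 1.525697
contact ratio ≈ 1.5257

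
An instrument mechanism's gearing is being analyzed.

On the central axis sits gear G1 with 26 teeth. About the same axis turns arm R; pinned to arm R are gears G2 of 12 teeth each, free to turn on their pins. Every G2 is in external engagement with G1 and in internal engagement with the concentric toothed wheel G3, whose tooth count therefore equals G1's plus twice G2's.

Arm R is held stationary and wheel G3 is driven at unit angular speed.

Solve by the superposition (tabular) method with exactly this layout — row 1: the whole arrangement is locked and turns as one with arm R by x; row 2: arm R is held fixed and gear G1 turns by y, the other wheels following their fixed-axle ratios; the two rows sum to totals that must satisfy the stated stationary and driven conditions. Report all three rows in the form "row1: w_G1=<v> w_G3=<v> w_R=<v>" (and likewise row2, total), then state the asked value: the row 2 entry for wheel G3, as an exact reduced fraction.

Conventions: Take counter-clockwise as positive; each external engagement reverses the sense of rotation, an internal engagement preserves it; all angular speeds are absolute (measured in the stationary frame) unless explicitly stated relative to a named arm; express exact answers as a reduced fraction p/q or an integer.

row1: w_G1=0 w_G3=0 w_R=0
row2: w_G1=-25/13 w_G3=1 w_R=0
total: w_G1=-25/13 w_G3=1 w_R=0
asked value: 1

class = planetary set [G3 = 26+2·12 = 50; Willis about the carrier]
row 1: whole set turns with the arm by x
row 2: sun turns y, ring = −(26/50)·y, arm 0
boundary: total ω_arm = x = 0 and total ω_ring = x − (26/50)·y = 1  ⇒  y = -25/13, x = 0
row 2 ring = −(26/50)·(-25/13) = 1
totals (row 1 + row 2): sun 0 + (-25/13) = -25/13, ring 0 + 1 = 1, arm 0 + 0 = 0
asked cell (row2, ring) = 1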